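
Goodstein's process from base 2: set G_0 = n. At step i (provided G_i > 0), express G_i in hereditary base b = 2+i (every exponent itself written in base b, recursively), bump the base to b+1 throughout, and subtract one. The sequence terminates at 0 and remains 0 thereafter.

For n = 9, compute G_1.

81

(0) 9|_2 = 2^(2 + 1) + 1 ↦ 3^(3 + 1) + 1|_3 = 82 ⇒ 81
(1) 81|_3 = 3^(3 + 1) ↦ 4^(4 + 1)|_4 = 1024 ⇒ 1023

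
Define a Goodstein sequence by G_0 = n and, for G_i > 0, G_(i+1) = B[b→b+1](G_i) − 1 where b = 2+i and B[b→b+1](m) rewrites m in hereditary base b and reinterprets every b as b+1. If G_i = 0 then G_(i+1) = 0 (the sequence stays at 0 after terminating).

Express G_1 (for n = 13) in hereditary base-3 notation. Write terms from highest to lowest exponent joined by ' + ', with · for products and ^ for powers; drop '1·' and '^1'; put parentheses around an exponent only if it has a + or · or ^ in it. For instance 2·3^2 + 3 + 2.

3^(3 + 1) + 3^3

13 —HB2→ 2^(2 + 1) + 2^2 + 1 —bump→ 3^(3 + 1) + 3^3 + 1 = 109 —(−1)→ 108
108 —HB3→ 3^(3 + 1) + 3^3 —bump→ 4^(4 + 1) + 4^4 = 1280 —(−1)→ 1279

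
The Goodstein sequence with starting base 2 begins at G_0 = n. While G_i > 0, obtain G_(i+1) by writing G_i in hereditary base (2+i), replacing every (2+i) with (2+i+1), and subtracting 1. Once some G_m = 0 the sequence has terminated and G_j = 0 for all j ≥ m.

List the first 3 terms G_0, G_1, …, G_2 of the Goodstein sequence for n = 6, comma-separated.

(0) 6|_2 = 2^2 + 2 ↦ 3^3 + 3|_3 = 30 ⇒ 29
(1) 29|_3 = 3^3 + 2 ↦ 4^4 + 2|_4 = 258 ⇒ 257

6, 29, 257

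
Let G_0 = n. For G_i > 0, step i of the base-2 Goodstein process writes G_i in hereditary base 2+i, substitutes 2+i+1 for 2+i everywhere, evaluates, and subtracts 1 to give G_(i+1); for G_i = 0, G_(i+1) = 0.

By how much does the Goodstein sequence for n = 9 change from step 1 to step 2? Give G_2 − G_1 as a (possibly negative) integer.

(0) 9|_2 = 2^(2 + 1) + 1 ↦ 3^(3 + 1) + 1|_3 = 82 ⇒ 81
(1) 81|_3 = 3^(3 + 1) ↦ 4^(4 + 1)|_4 = 1024 ⇒ 1023

942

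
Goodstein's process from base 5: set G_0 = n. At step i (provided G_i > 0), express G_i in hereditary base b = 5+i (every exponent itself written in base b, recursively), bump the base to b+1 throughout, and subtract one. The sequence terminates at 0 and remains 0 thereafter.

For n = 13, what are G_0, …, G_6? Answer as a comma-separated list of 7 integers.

i=0: 13 = 2·5 + 3 (b=5); 5→6: 2·6 + 3 = 15; 15−1 = 14
i=1: 14 = 2·6 + 2 (b=6); 6→7: 2·7 + 2 = 16; 16−1 = 15
i=2: 15 = 2·7 + 1 (b=7); 7→8: 2·8 + 1 = 17; 17−1 = 16
i=3: 16 = 2·8 (b=8); 8→9: 2·9 = 18; 18−1 = 17
i=4: 17 = 9 + 8 (b=9); 9→10: 10 + 8 = 18; 18−1 = 17
i=5: 17 = 10 + 7 (b=10); 10→11: 11 + 7 = 18; 18−1 = 17

13, 14, 15, 16, 17, 17, 17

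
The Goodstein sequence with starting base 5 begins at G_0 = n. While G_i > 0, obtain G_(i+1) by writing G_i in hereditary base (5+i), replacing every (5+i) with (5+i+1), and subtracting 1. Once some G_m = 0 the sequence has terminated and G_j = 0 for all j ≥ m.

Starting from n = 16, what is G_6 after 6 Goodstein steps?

G_0 = 16. HB_5(16) = 3·5 + 1. Bump = 19. G_1 = 18.
G_1 = 18. HB_6(18) = 3·6. Bump = 21. G_2 = 20.
G_2 = 20. HB_7(20) = 2·7 + 6. Bump = 22. G_3 = 21.
G_3 = 21. HB_8(21) = 2·8 + 5. Bump = 23. G_4 = 22.
G_4 = 22. HB_9(22) = 2·9 + 4. Bump = 24. G_5 = 23.
G_5 = 23. HB_10(23) = 2·10 + 3. Bump = 25. G_6 = 24.

24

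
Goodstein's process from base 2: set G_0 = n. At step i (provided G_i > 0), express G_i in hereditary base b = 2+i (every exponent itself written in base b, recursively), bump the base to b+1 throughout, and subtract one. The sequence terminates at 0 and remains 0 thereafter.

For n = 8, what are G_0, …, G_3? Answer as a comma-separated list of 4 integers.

8, 80, 553, 6310

step 0: 8 = 2^(2 + 1); sub 3 for 2: 3^(3 + 1); = 81; G_1 = 81−1 = 80
step 1: 80 = 2·3^3 + 2·3^2 + 2·3 + 2; sub 4 for 3: 2·4^4 + 2·4^2 + 2·4 + 2; = 554; G_2 = 554−1 = 553
step 2: 553 = 2·4^4 + 2·4^2 + 2·4 + 1; sub 5 for 4: 2·5^5 + 2·5^2 + 2·5 + 1; = 6311; G_3 = 6311−1 = 6310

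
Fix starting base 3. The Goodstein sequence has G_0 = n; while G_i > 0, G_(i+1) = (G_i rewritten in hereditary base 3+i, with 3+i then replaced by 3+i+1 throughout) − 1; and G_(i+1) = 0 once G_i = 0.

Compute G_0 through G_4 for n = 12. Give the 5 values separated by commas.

(0) 12|_3 = 3^2 + 3 ↦ 4^2 + 4|_4 = 20 ⇒ 19
(1) 19|_4 = 4^2 + 3 ↦ 5^2 + 3|_5 = 28 ⇒ 27
(2) 27|_5 = 5^2 + 2 ↦ 6^2 + 2|_6 = 38 ⇒ 37
(3) 37|_6 = 6^2 + 1 ↦ 7^2 + 1|_7 = 50 ⇒ 49

12, 19, 27, 37, 49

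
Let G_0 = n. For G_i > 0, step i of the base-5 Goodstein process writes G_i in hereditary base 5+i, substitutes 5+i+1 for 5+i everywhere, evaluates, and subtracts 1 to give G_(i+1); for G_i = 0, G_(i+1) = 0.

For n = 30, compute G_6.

G_0 = 30. HB_5(30) = 5^2 + 5. Bump = 42. G_1 = 41.
G_1 = 41. HB_6(41) = 6^2 + 5. Bump = 54. G_2 = 53.
G_2 = 53. HB_7(53) = 7^2 + 4. Bump = 68. G_3 = 67.
G_3 = 67. HB_8(67) = 8^2 + 3. Bump = 84. G_4 = 83.
G_4 = 83. HB_9(83) = 9^2 + 2. Bump = 102. G_5 = 101.
G_5 = 101. HB_10(101) = 10^2 + 1. Bump = 122. G_6 = 121.

121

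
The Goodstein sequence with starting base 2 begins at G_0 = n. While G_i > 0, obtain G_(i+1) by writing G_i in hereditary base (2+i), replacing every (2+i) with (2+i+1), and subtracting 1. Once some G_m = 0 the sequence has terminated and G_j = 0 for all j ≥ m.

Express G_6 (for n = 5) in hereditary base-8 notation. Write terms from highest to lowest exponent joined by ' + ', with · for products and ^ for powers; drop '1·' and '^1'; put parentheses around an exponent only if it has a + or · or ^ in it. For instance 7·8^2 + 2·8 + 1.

step 0: 5 = 2^2 + 1; sub 3 for 2: 3^3 + 1; = 28; G_1 = 28−1 = 27
step 1: 27 = 3^3; sub 4 for 3: 4^4; = 256; G_2 = 256−1 = 255
step 2: 255 = 3·4^3 + 3·4^2 + 3·4 + 3; sub 5 for 4: 3·5^3 + 3·5^2 + 3·5 + 3; = 468; G_3 = 468−1 = 467
step 3: 467 = 3·5^3 + 3·5^2 + 3·5 + 2; sub 6 for 5: 3·6^3 + 3·6^2 + 3·6 + 2; = 776; G_4 = 776−1 = 775
step 4: 775 = 3·6^3 + 3·6^2 + 3·6 + 1; sub 7 for 6: 3·7^3 + 3·7^2 + 3·7 + 1; = 1198; G_5 = 1198−1 = 1197
step 5: 1197 = 3·7^3 + 3·7^2 + 3·7; sub 8 for 7: 3·8^3 + 3·8^2 + 3·8; = 1752; G_6 = 1752−1 = 1751

3·8^3 + 3·8^2 + 2·8 + 7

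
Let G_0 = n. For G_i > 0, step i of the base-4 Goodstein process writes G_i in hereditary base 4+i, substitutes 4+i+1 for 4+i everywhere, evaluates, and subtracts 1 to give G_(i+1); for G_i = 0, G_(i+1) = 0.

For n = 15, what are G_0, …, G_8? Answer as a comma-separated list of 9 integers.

15, 17, 19, 21, 23, 24, 25, 26, 27

[0] 15 ≡ 3·4 + 3 (base 4). Lift 5: 18. −1: 17.
[1] 17 ≡ 3·5 + 2 (base 5). Lift 6: 20. −1: 19.
[2] 19 ≡ 3·6 + 1 (base 6). Lift 7: 22. −1: 21.
[3] 21 ≡ 3·7 (base 7). Lift 8: 24. −1: 23.
[4] 23 ≡ 2·8 + 7 (base 8). Lift 9: 25. −1: 24.
[5] 24 ≡ 2·9 + 6 (base 9). Lift 10: 26. −1: 25.
[6] 25 ≡ 2·10 + 5 (base 10). Lift 11: 27. −1: 26.
[7] 26 ≡ 2·11 + 4 (base 11). Lift 12: 28. −1: 27.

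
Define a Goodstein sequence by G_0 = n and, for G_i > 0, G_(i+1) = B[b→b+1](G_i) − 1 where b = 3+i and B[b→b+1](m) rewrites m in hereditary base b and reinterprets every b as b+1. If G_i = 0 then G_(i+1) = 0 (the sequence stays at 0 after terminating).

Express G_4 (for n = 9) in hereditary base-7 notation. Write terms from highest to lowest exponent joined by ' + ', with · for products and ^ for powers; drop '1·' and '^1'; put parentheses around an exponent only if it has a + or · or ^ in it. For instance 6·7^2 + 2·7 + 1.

G_0=9  [base 3] 3^2  →[3↦4]→  4^2 = 16  −1 ⇒ G_1=15
G_1=15  [base 4] 3·4 + 3  →[4↦5]→  3·5 + 3 = 18  −1 ⇒ G_2=17
G_2=17  [base 5] 3·5 + 2  →[5↦6]→  3·6 + 2 = 20  −1 ⇒ G_3=19
G_3=19  [base 6] 3·6 + 1  →[6↦7]→  3·7 + 1 = 22  −1 ⇒ G_4=21

3·7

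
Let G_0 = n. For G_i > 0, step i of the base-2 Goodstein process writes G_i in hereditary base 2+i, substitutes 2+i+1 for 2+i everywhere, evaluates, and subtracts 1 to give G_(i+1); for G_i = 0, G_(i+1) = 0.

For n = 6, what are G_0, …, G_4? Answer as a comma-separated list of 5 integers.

i=0: 6 = 2^2 + 2 (b=2); 2→3: 3^3 + 3 = 30; 30−1 = 29
i=1: 29 = 3^3 + 2 (b=3); 3→4: 4^4 + 2 = 258; 258−1 = 257
i=2: 257 = 4^4 + 1 (b=4); 4→5: 5^5 + 1 = 3126; 3126−1 = 3125
i=3: 3125 = 5^5 (b=5); 5→6: 6^6 = 46656; 46656−1 = 46655

6, 29, 257, 3125, 46655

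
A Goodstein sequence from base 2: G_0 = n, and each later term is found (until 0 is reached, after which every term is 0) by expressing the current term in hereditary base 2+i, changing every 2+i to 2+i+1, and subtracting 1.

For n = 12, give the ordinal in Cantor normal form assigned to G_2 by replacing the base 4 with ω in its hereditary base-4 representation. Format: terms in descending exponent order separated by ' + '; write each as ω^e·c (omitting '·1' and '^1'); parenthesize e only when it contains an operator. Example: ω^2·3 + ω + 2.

12 —HB2→ 2^(2 + 1) + 2^2 —bump→ 3^(3 + 1) + 3^3 = 108 —(−1)→ 107
107 —HB3→ 3^(3 + 1) + 2·3^2 + 2·3 + 2 —bump→ 4^(4 + 1) + 2·4^2 + 2·4 + 2 = 1066 —(−1)→ 1065
1065 —HB4→ 4^(4 + 1) + 2·4^2 + 2·4 + 1 —bump→ 5^(5 + 1) + 2·5^2 + 2·5 + 1 = 15686 —(−1)→ 15685

ω^(ω + 1) + ω^2·2 + ω·2 + 1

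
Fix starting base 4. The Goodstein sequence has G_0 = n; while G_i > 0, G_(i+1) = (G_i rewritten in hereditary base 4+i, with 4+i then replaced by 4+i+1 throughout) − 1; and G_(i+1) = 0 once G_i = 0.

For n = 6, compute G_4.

i=0: 6 = 4 + 2 (b=4); 4→5: 5 + 2 = 7; 7−1 = 6
i=1: 6 = 5 + 1 (b=5); 5→6: 6 + 1 = 7; 7−1 = 6
i=2: 6 = 6 (b=6); 6→7: 7 = 7; 7−1 = 6
i=3: 6 = 6 (b=7); 7→8: 6 = 6; 6−1 = 5

5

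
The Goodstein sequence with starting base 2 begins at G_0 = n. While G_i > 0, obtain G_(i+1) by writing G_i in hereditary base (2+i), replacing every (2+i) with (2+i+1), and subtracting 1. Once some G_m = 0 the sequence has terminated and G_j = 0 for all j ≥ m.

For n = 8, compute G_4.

93395

8 —HB2→ 2^(2 + 1) —bump→ 3^(3 + 1) = 81 —(−1)→ 80
80 —HB3→ 2·3^3 + 2·3^2 + 2·3 + 2 —bump→ 2·4^4 + 2·4^2 + 2·4 + 2 = 554 —(−1)→ 553
553 —HB4→ 2·4^4 + 2·4^2 + 2·4 + 1 —bump→ 2·5^5 + 2·5^2 + 2·5 + 1 = 6311 —(−1)→ 6310
6310 —HB5→ 2·5^5 + 2·5^2 + 2·5 —bump→ 2·6^6 + 2·6^2 + 2·6 = 93396 —(−1)→ 93395
93395 —HB6→ 2·6^6 + 2·6^2 + 6 + 5 —bump→ 2·7^7 + 2·7^2 + 7 + 5 = 1647196 —(−1)→ 1647195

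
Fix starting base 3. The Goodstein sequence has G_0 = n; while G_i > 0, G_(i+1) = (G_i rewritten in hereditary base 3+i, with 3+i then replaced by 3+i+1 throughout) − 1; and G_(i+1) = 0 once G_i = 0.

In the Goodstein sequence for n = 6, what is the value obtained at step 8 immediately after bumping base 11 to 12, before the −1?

G_0=6  [base 3] 2·3  →[3↦4]→  2·4 = 8  −1 ⇒ G_1=7
G_1=7  [base 4] 4 + 3  →[4↦5]→  5 + 3 = 8  −1 ⇒ G_2=7
G_2=7  [base 5] 5 + 2  →[5↦6]→  6 + 2 = 8  −1 ⇒ G_3=7
G_3=7  [base 6] 6 + 1  →[6↦7]→  7 + 1 = 8  −1 ⇒ G_4=7
G_4=7  [base 7] 7  →[7↦8]→  8 = 8  −1 ⇒ G_5=7
G_5=7  [base 8] 7  →[8↦9]→  7 = 7  −1 ⇒ G_6=6
G_6=6  [base 9] 6  →[9↦10]→  6 = 6  −1 ⇒ G_7=5
G_7=5  [base 10] 5  →[10↦11]→  5 = 5  −1 ⇒ G_8=4

4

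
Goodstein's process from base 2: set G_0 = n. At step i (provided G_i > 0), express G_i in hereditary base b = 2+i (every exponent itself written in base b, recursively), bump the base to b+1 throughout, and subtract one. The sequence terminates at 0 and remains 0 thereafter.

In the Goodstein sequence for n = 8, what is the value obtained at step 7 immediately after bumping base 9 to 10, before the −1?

[0] 8 ≡ 2^(2 + 1) (base 2). Lift 3: 81. −1: 80.
[1] 80 ≡ 2·3^3 + 2·3^2 + 2·3 + 2 (base 3). Lift 4: 554. −1: 553.
[2] 553 ≡ 2·4^4 + 2·4^2 + 2·4 + 1 (base 4). Lift 5: 6311. −1: 6310.
[3] 6310 ≡ 2·5^5 + 2·5^2 + 2·5 (base 5). Lift 6: 93396. −1: 93395.
[4] 93395 ≡ 2·6^6 + 2·6^2 + 6 + 5 (base 6). Lift 7: 1647196. −1: 1647195.
[5] 1647195 ≡ 2·7^7 + 2·7^2 + 7 + 4 (base 7). Lift 8: 33554572. −1: 33554571.
[6] 33554571 ≡ 2·8^8 + 2·8^2 + 8 + 3 (base 8). Lift 9: 774841152. −1: 774841151.

20000000212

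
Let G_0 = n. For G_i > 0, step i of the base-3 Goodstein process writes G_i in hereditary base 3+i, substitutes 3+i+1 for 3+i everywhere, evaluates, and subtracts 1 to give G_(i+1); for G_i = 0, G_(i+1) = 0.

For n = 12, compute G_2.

G_0=12  [base 3] 3^2 + 3  →[3↦4]→  4^2 + 4 = 20  −1 ⇒ G_1=19
G_1=19  [base 4] 4^2 + 3  →[4↦5]→  5^2 + 3 = 28  −1 ⇒ G_2=27

27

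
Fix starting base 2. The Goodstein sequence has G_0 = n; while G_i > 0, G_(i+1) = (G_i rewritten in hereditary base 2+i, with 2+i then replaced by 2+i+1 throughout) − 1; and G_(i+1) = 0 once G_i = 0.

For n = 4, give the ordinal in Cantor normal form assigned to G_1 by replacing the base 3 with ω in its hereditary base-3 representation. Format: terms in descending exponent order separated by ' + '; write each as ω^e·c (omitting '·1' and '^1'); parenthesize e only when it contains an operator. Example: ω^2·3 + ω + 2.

[0] 4 ≡ 2^2 (base 2). Lift 3: 27. −1: 26.
[1] 26 ≡ 2·3^2 + 2·3 + 2 (base 3). Lift 4: 42. −1: 41.

ω^2·2 + ω·2 + 2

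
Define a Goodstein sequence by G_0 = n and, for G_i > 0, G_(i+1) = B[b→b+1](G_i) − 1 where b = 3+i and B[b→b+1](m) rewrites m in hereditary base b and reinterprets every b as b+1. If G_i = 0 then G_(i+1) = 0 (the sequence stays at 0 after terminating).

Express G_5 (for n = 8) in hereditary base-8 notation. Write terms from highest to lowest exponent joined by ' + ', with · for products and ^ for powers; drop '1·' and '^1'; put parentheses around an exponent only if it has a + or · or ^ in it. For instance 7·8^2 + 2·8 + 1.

base 3: 8 = 2·3 + 2; at 4: 2·4 + 2 = 10; next = 9
base 4: 9 = 2·4 + 1; at 5: 2·5 + 1 = 11; next = 10
base 5: 10 = 2·5; at 6: 2·6 = 12; next = 11
base 6: 11 = 6 + 5; at 7: 7 + 5 = 12; next = 11
base 7: 11 = 7 + 4; at 8: 8 + 4 = 12; next = 11

8 + 3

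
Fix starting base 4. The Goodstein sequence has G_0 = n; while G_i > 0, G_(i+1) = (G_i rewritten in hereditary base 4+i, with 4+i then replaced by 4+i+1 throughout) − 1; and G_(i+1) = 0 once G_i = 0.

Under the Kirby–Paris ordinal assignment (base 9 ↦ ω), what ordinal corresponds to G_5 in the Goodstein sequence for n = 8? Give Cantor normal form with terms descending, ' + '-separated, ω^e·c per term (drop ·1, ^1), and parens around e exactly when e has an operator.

step 0: 8 = 2·4; sub 5 for 4: 2·5; = 10; G_1 = 10−1 = 9
step 1: 9 = 5 + 4; sub 6 for 5: 6 + 4; = 10; G_2 = 10−1 = 9
step 2: 9 = 6 + 3; sub 7 for 6: 7 + 3; = 10; G_3 = 10−1 = 9
step 3: 9 = 7 + 2; sub 8 for 7: 8 + 2; = 10; G_4 = 10−1 = 9
step 4: 9 = 8 + 1; sub 9 for 8: 9 + 1; = 10; G_5 = 10−1 = 9

ω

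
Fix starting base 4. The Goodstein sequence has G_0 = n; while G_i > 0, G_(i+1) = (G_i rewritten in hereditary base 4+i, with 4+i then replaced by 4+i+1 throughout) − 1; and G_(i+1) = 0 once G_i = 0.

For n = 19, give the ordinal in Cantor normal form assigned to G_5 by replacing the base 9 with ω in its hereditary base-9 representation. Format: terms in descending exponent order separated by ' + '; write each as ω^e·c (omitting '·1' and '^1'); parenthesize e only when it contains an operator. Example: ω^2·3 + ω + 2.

G_0=19  [base 4] 4^2 + 3  →[4↦5]→  5^2 + 3 = 28  −1 ⇒ G_1=27
G_1=27  [base 5] 5^2 + 2  →[5↦6]→  6^2 + 2 = 38  −1 ⇒ G_2=37
G_2=37  [base 6] 6^2 + 1  →[6↦7]→  7^2 + 1 = 50  −1 ⇒ G_3=49
G_3=49  [base 7] 7^2  →[7↦8]→  8^2 = 64  −1 ⇒ G_4=63
G_4=63  [base 8] 7·8 + 7  →[8↦9]→  7·9 + 7 = 70  −1 ⇒ G_5=69

ω·7 + 6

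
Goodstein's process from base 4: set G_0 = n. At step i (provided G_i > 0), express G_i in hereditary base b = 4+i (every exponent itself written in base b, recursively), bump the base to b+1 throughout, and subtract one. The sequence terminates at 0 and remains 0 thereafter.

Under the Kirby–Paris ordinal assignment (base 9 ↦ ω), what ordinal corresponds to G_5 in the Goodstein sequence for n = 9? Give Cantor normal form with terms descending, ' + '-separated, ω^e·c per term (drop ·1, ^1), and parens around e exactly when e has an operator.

ω + 2

base 4: 9 = 2·4 + 1; at 5: 2·5 + 1 = 11; next = 10
base 5: 10 = 2·5; at 6: 2·6 = 12; next = 11
base 6: 11 = 6 + 5; at 7: 7 + 5 = 12; next = 11
base 7: 11 = 7 + 4; at 8: 8 + 4 = 12; next = 11
base 8: 11 = 8 + 3; at 9: 9 + 3 = 12; next = 11
base 9: 11 = 9 + 2; at 10: 10 + 2 = 12; next = 11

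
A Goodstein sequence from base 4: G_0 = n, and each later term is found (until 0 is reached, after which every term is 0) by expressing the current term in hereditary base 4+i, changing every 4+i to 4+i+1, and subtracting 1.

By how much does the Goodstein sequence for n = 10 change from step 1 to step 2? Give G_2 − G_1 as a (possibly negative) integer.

i=0: 10 = 2·4 + 2 (b=4); 4→5: 2·5 + 2 = 12; 12−1 = 11
i=1: 11 = 2·5 + 1 (b=5); 5→6: 2·6 + 1 = 13; 13−1 = 12

1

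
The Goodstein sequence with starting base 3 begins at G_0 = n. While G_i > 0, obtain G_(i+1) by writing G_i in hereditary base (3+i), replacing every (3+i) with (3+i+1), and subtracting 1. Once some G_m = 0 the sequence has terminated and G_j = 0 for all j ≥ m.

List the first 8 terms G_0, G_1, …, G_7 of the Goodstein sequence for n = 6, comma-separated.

G_0 = 6. HB_3(6) = 2·3. Bump = 8. G_1 = 7.
G_1 = 7. HB_4(7) = 4 + 3. Bump = 8. G_2 = 7.
G_2 = 7. HB_5(7) = 5 + 2. Bump = 8. G_3 = 7.
G_3 = 7. HB_6(7) = 6 + 1. Bump = 8. G_4 = 7.
G_4 = 7. HB_7(7) = 7. Bump = 8. G_5 = 7.
G_5 = 7. HB_8(7) = 7. Bump = 7. G_6 = 6.
G_6 = 6. HB_9(6) = 6. Bump = 6. G_7 = 5.

6, 7, 7, 7, 7, 7, 6, 5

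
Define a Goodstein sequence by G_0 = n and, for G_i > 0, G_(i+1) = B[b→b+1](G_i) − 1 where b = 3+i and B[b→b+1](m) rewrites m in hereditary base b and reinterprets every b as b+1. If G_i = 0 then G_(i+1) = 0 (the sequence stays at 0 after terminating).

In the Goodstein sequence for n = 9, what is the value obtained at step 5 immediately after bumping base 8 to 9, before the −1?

G_0=9  [base 3] 3^2  →[3↦4]→  4^2 = 16  −1 ⇒ G_1=15
G_1=15  [base 4] 3·4 + 3  →[4↦5]→  3·5 + 3 = 18  −1 ⇒ G_2=17
G_2=17  [base 5] 3·5 + 2  →[5↦6]→  3·6 + 2 = 20  −1 ⇒ G_3=19
G_3=19  [base 6] 3·6 + 1  →[6↦7]→  3·7 + 1 = 22  −1 ⇒ G_4=21
G_4=21  [base 7] 3·7  →[7↦8]→  3·8 = 24  −1 ⇒ G_5=23
G_5=23  [base 8] 2·8 + 7  →[8↦9]→  2·9 + 7 = 25  −1 ⇒ G_6=24

25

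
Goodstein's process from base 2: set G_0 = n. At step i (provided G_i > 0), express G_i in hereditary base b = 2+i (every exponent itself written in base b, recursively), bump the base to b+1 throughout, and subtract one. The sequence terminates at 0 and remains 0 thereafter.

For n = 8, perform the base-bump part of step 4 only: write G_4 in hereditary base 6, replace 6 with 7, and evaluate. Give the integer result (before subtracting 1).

8 —HB2→ 2^(2 + 1) —bump→ 3^(3 + 1) = 81 —(−1)→ 80
80 —HB3→ 2·3^3 + 2·3^2 + 2·3 + 2 —bump→ 2·4^4 + 2·4^2 + 2·4 + 2 = 554 —(−1)→ 553
553 —HB4→ 2·4^4 + 2·4^2 + 2·4 + 1 —bump→ 2·5^5 + 2·5^2 + 2·5 + 1 = 6311 —(−1)→ 6310
6310 —HB5→ 2·5^5 + 2·5^2 + 2·5 —bump→ 2·6^6 + 2·6^2 + 2·6 = 93396 —(−1)→ 93395
93395 —HB6→ 2·6^6 + 2·6^2 + 6 + 5 —bump→ 2·7^7 + 2·7^2 + 7 + 5 = 1647196 —(−1)→ 1647195

1647196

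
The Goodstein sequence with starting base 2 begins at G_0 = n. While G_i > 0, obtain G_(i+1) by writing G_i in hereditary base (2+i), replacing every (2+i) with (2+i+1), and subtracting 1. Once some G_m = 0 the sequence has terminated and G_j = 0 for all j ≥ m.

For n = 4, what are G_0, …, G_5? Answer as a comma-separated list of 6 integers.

4 —HB2→ 2^2 —bump→ 3^3 = 27 —(−1)→ 26
26 —HB3→ 2·3^2 + 2·3 + 2 —bump→ 2·4^2 + 2·4 + 2 = 42 —(−1)→ 41
41 —HB4→ 2·4^2 + 2·4 + 1 —bump→ 2·5^2 + 2·5 + 1 = 61 —(−1)→ 60
60 —HB5→ 2·5^2 + 2·5 —bump→ 2·6^2 + 2·6 = 84 —(−1)→ 83
83 —HB6→ 2·6^2 + 6 + 5 —bump→ 2·7^2 + 7 + 5 = 110 —(−1)→ 109

4, 26, 41, 60, 83, 109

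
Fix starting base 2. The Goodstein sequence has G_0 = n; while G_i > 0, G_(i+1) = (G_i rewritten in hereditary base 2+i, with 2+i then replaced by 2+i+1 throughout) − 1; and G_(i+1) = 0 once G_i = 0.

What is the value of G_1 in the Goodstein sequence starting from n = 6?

29

step 0: 6 = 2^2 + 2; sub 3 for 2: 3^3 + 3; = 30; G_1 = 30−1 = 29
step 1: 29 = 3^3 + 2; sub 4 for 3: 4^4 + 2; = 258; G_2 = 258−1 = 257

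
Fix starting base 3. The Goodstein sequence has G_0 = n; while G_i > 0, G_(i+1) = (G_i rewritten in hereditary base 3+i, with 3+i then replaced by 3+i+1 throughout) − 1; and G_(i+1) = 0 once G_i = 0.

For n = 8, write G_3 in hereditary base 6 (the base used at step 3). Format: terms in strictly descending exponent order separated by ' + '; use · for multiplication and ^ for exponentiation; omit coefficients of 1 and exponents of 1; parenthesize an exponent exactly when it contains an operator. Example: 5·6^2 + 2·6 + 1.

base 3: 8 = 2·3 + 2; at 4: 2·4 + 2 = 10; next = 9
base 4: 9 = 2·4 + 1; at 5: 2·5 + 1 = 11; next = 10
base 5: 10 = 2·5; at 6: 2·6 = 12; next = 11
base 6: 11 = 6 + 5; at 7: 7 + 5 = 12; next = 11

6 + 5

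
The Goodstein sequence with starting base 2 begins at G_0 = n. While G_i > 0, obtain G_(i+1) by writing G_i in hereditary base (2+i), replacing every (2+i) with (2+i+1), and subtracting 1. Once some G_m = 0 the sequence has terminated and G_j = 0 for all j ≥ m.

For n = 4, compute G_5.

109

4 —HB2→ 2^2 —bump→ 3^3 = 27 —(−1)→ 26
26 —HB3→ 2·3^2 + 2·3 + 2 —bump→ 2·4^2 + 2·4 + 2 = 42 —(−1)→ 41
41 —HB4→ 2·4^2 + 2·4 + 1 —bump→ 2·5^2 + 2·5 + 1 = 61 —(−1)→ 60
60 —HB5→ 2·5^2 + 2·5 —bump→ 2·6^2 + 2·6 = 84 —(−1)→ 83
83 —HB6→ 2·6^2 + 6 + 5 —bump→ 2·7^2 + 7 + 5 = 110 —(−1)→ 109
109 —HB7→ 2·7^2 + 7 + 4 —bump→ 2·8^2 + 8 + 4 = 140 —(−1)→ 139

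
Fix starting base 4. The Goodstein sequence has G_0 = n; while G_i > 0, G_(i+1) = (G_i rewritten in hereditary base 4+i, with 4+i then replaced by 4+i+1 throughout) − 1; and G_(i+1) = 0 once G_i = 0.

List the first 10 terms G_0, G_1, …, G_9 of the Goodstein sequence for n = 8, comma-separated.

base 4: 8 = 2·4; at 5: 2·5 = 10; next = 9
base 5: 9 = 5 + 4; at 6: 6 + 4 = 10; next = 9
base 6: 9 = 6 + 3; at 7: 7 + 3 = 10; next = 9
base 7: 9 = 7 + 2; at 8: 8 + 2 = 10; next = 9
base 8: 9 = 8 + 1; at 9: 9 + 1 = 10; next = 9
base 9: 9 = 9; at 10: 10 = 10; next = 9
base 10: 9 = 9; at 11: 9 = 9; next = 8
base 11: 8 = 8; at 12: 8 = 8; next = 7
base 12: 7 = 7; at 13: 7 = 7; next = 6

8, 9, 9, 9, 9, 9, 9, 8, 7, 6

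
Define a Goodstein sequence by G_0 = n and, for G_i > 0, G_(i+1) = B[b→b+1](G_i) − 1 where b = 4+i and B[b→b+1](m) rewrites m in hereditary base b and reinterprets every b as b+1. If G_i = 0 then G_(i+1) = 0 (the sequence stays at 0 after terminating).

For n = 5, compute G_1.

5

step 0: 5 = 4 + 1; sub 5 for 4: 5 + 1; = 6; G_1 = 6−1 = 5
step 1: 5 = 5; sub 6 for 5: 6; = 6; G_2 = 6−1 = 5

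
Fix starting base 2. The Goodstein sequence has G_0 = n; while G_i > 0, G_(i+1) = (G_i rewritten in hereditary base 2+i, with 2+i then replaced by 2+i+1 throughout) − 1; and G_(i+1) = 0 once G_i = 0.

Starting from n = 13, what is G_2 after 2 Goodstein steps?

step 0: 13 = 2^(2 + 1) + 2^2 + 1; sub 3 for 2: 3^(3 + 1) + 3^3 + 1; = 109; G_1 = 109−1 = 108
step 1: 108 = 3^(3 + 1) + 3^3; sub 4 for 3: 4^(4 + 1) + 4^4; = 1280; G_2 = 1280−1 = 1279
step 2: 1279 = 4^(4 + 1) + 3·4^3 + 3·4^2 + 3·4 + 3; sub 5 for 4: 5^(5 + 1) + 3·5^3 + 3·5^2 + 3·5 + 3; = 16093; G_3 = 16093−1 = 16092

1279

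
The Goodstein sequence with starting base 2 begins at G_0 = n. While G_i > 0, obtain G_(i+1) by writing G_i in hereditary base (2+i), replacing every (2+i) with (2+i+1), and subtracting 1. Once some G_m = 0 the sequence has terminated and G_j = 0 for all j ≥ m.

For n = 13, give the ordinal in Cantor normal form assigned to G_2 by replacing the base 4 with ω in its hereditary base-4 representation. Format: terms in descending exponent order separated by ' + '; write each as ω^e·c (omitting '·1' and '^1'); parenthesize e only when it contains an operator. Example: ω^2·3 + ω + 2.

[0] 13 ≡ 2^(2 + 1) + 2^2 + 1 (base 2). Lift 3: 109. −1: 108.
[1] 108 ≡ 3^(3 + 1) + 3^3 (base 3). Lift 4: 1280. −1: 1279.
[2] 1279 ≡ 4^(4 + 1) + 3·4^3 + 3·4^2 + 3·4 + 3 (base 4). Lift 5: 16093. −1: 16092.

ω^(ω + 1) + ω^3·3 + ω^2·3 + ω·3 + 3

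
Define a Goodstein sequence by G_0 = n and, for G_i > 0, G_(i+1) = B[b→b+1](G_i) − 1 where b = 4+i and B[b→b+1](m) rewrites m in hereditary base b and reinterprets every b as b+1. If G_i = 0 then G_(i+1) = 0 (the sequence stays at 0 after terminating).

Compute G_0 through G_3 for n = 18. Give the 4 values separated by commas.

(0) 18|_4 = 4^2 + 2 ↦ 5^2 + 2|_5 = 27 ⇒ 26
(1) 26|_5 = 5^2 + 1 ↦ 6^2 + 1|_6 = 37 ⇒ 36
(2) 36|_6 = 6^2 ↦ 7^2|_7 = 49 ⇒ 48

18, 26, 36, 48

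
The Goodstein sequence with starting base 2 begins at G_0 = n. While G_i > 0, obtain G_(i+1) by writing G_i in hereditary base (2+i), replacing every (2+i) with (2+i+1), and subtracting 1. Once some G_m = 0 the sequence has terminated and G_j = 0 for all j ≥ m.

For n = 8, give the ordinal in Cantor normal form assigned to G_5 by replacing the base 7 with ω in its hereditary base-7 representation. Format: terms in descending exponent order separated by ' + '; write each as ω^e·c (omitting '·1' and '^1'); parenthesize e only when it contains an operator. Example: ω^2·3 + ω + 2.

ω^ω·2 + ω^2·2 + ω + 4

8 —HB2→ 2^(2 + 1) —bump→ 3^(3 + 1) = 81 —(−1)→ 80
80 —HB3→ 2·3^3 + 2·3^2 + 2·3 + 2 —bump→ 2·4^4 + 2·4^2 + 2·4 + 2 = 554 —(−1)→ 553
553 —HB4→ 2·4^4 + 2·4^2 + 2·4 + 1 —bump→ 2·5^5 + 2·5^2 + 2·5 + 1 = 6311 —(−1)→ 6310
6310 —HB5→ 2·5^5 + 2·5^2 + 2·5 —bump→ 2·6^6 + 2·6^2 + 2·6 = 93396 —(−1)→ 93395
93395 —HB6→ 2·6^6 + 2·6^2 + 6 + 5 —bump→ 2·7^7 + 2·7^2 + 7 + 5 = 1647196 —(−1)→ 1647195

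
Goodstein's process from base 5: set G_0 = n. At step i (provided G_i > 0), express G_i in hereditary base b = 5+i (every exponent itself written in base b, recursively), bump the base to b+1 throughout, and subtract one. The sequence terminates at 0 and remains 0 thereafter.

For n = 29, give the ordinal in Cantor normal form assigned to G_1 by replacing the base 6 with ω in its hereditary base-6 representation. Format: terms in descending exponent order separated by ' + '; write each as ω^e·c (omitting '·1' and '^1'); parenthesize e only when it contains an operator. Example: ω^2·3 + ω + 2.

[0] 29 ≡ 5^2 + 4 (base 5). Lift 6: 40. −1: 39.
[1] 39 ≡ 6^2 + 3 (base 6). Lift 7: 52. −1: 51.

ω^2 + 3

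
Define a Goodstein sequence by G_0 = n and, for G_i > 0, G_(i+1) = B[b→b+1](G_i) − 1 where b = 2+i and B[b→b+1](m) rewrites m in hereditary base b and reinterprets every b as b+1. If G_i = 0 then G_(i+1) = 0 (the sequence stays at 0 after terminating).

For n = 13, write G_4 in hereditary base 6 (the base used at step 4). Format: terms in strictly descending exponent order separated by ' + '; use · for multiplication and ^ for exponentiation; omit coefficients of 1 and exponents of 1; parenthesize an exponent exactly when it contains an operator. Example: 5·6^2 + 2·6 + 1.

13 —HB2→ 2^(2 + 1) + 2^2 + 1 —bump→ 3^(3 + 1) + 3^3 + 1 = 109 —(−1)→ 108
108 —HB3→ 3^(3 + 1) + 3^3 —bump→ 4^(4 + 1) + 4^4 = 1280 —(−1)→ 1279
1279 —HB4→ 4^(4 + 1) + 3·4^3 + 3·4^2 + 3·4 + 3 —bump→ 5^(5 + 1) + 3·5^3 + 3·5^2 + 3·5 + 3 = 16093 —(−1)→ 16092
16092 —HB5→ 5^(5 + 1) + 3·5^3 + 3·5^2 + 3·5 + 2 —bump→ 6^(6 + 1) + 3·6^3 + 3·6^2 + 3·6 + 2 = 280712 —(−1)→ 280711
280711 —HB6→ 6^(6 + 1) + 3·6^3 + 3·6^2 + 3·6 + 1 —bump→ 7^(7 + 1) + 3·7^3 + 3·7^2 + 3·7 + 1 = 5765999 —(−1)→ 5765998

6^(6 + 1) + 3·6^3 + 3·6^2 + 3·6 + 1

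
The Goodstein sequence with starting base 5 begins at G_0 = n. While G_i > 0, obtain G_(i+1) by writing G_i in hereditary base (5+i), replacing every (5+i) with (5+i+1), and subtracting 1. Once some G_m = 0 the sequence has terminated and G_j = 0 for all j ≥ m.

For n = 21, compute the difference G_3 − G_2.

base 5: 21 = 4·5 + 1; at 6: 4·6 + 1 = 25; next = 24
base 6: 24 = 4·6; at 7: 4·7 = 28; next = 27
base 7: 27 = 3·7 + 6; at 8: 3·8 + 6 = 30; next = 29

2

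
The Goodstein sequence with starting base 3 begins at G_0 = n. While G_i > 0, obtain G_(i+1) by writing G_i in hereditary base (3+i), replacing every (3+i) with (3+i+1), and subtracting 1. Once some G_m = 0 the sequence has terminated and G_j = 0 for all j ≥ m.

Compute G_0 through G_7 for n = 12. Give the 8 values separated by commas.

12, 19, 27, 37, 49, 63, 69, 75

(0) 12|_3 = 3^2 + 3 ↦ 4^2 + 4|_4 = 20 ⇒ 19
(1) 19|_4 = 4^2 + 3 ↦ 5^2 + 3|_5 = 28 ⇒ 27
(2) 27|_5 = 5^2 + 2 ↦ 6^2 + 2|_6 = 38 ⇒ 37
(3) 37|_6 = 6^2 + 1 ↦ 7^2 + 1|_7 = 50 ⇒ 49
(4) 49|_7 = 7^2 ↦ 8^2|_8 = 64 ⇒ 63
(5) 63|_8 = 7·8 + 7 ↦ 7·9 + 7|_9 = 70 ⇒ 69
(6) 69|_9 = 7·9 + 6 ↦ 7·10 + 6|_10 = 76 ⇒ 75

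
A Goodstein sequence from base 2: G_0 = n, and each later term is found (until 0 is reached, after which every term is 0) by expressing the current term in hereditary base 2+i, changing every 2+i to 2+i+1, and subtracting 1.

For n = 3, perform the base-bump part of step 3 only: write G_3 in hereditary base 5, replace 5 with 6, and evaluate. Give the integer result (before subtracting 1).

i=0: 3 = 2 + 1 (b=2); 2→3: 3 + 1 = 4; 4−1 = 3
i=1: 3 = 3 (b=3); 3→4: 4 = 4; 4−1 = 3
i=2: 3 = 3 (b=4); 4→5: 3 = 3; 3−1 = 2
i=3: 2 = 2 (b=5); 5→6: 2 = 2; 2−1 = 1

2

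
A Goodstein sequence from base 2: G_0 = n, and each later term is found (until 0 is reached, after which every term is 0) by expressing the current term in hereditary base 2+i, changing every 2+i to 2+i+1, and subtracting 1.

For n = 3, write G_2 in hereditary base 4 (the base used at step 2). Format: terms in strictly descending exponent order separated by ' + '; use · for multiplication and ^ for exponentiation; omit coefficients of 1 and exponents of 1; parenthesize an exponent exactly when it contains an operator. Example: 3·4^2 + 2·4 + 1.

base 2: 3 = 2 + 1; at 3: 3 + 1 = 4; next = 3
base 3: 3 = 3; at 4: 4 = 4; next = 3
base 4: 3 = 3; at 5: 3 = 3; next = 2

3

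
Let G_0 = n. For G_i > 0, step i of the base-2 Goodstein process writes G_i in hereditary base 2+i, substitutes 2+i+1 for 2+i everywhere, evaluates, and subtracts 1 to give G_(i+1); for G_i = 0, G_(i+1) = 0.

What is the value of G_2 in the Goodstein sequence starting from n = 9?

1023

base 2: 9 = 2^(2 + 1) + 1; at 3: 3^(3 + 1) + 1 = 82; next = 81
base 3: 81 = 3^(3 + 1); at 4: 4^(4 + 1) = 1024; next = 1023
base 4: 1023 = 3·4^4 + 3·4^3 + 3·4^2 + 3·4 + 3; at 5: 3·5^5 + 3·5^3 + 3·5^2 + 3·5 + 3 = 9843; next = 9842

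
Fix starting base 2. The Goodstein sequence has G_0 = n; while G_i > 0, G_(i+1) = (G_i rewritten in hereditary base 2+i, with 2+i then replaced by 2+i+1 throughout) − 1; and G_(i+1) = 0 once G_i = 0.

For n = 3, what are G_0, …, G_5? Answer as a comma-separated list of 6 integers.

3, 3, 3, 2, 1, 0

base 2: 3 = 2 + 1; at 3: 3 + 1 = 4; next = 3
base 3: 3 = 3; at 4: 4 = 4; next = 3
base 4: 3 = 3; at 5: 3 = 3; next = 2
base 5: 2 = 2; at 6: 2 = 2; next = 1
base 6: 1 = 1; at 7: 1 = 1; next = 0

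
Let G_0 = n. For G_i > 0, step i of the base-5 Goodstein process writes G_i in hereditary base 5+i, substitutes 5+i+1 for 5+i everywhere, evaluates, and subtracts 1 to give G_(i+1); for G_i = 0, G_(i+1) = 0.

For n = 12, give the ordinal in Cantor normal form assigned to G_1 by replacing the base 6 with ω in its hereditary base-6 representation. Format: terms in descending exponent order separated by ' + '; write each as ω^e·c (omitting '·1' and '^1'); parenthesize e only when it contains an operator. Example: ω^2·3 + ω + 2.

G_0 = 12. HB_5(12) = 2·5 + 2. Bump = 14. G_1 = 13.
G_1 = 13. HB_6(13) = 2·6 + 1. Bump = 15. G_2 = 14.

ω·2 + 1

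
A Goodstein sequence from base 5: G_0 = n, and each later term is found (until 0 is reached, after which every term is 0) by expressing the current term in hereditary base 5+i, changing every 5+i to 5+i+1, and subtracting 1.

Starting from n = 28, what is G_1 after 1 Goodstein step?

38

step 0: 28 = 5^2 + 3; sub 6 for 5: 6^2 + 3; = 39; G_1 = 39−1 = 38
step 1: 38 = 6^2 + 2; sub 7 for 6: 7^2 + 2; = 51; G_2 = 51−1 = 50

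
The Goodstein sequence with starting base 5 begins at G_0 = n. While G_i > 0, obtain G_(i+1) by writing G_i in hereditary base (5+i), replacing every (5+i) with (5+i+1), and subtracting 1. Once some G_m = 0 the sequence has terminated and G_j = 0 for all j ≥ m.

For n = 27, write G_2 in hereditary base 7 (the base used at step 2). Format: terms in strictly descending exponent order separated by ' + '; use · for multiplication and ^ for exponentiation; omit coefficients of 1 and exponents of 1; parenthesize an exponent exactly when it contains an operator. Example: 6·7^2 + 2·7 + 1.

G_0 = 27. HB_5(27) = 5^2 + 2. Bump = 38. G_1 = 37.
G_1 = 37. HB_6(37) = 6^2 + 1. Bump = 50. G_2 = 49.
G_2 = 49. HB_7(49) = 7^2. Bump = 64. G_3 = 63.

7^2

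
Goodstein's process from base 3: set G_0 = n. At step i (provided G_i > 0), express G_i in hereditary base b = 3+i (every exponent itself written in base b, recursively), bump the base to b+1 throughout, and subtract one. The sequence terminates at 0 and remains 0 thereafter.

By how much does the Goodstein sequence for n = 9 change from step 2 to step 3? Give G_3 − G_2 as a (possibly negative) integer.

9 —HB3→ 3^2 —bump→ 4^2 = 16 —(−1)→ 15
15 —HB4→ 3·4 + 3 —bump→ 3·5 + 3 = 18 —(−1)→ 17
17 —HB5→ 3·5 + 2 —bump→ 3·6 + 2 = 20 —(−1)→ 19

2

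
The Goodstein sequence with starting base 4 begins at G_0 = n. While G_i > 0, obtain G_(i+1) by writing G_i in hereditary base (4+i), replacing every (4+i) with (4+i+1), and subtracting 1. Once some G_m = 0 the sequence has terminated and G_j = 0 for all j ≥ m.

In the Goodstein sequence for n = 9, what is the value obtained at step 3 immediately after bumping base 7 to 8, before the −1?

12

base 4: 9 = 2·4 + 1; at 5: 2·5 + 1 = 11; next = 10
base 5: 10 = 2·5; at 6: 2·6 = 12; next = 11
base 6: 11 = 6 + 5; at 7: 7 + 5 = 12; next = 11
base 7: 11 = 7 + 4; at 8: 8 + 4 = 12; next = 11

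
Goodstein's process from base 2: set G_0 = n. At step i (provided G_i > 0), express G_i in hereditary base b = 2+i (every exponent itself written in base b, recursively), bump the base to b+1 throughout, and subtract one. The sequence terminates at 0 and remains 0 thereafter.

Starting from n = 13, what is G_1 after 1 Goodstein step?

108

base 2: 13 = 2^(2 + 1) + 2^2 + 1; at 3: 3^(3 + 1) + 3^3 + 1 = 109; next = 108
base 3: 108 = 3^(3 + 1) + 3^3; at 4: 4^(4 + 1) + 4^4 = 1280; next = 1279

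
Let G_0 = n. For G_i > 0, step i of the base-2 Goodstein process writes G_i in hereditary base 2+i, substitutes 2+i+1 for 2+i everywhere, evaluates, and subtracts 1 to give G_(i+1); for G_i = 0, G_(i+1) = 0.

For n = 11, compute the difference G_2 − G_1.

[0] 11 ≡ 2^(2 + 1) + 2 + 1 (base 2). Lift 3: 85. −1: 84.
[1] 84 ≡ 3^(3 + 1) + 3 (base 3). Lift 4: 1028. −1: 1027.

943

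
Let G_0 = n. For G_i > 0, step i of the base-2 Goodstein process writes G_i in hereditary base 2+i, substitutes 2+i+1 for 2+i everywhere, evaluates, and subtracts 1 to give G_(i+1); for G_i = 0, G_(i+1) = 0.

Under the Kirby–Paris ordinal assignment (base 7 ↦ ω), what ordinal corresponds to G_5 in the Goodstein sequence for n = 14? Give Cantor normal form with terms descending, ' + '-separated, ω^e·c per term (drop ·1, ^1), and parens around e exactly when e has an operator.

14 —HB2→ 2^(2 + 1) + 2^2 + 2 —bump→ 3^(3 + 1) + 3^3 + 3 = 111 —(−1)→ 110
110 —HB3→ 3^(3 + 1) + 3^3 + 2 —bump→ 4^(4 + 1) + 4^4 + 2 = 1282 —(−1)→ 1281
1281 —HB4→ 4^(4 + 1) + 4^4 + 1 —bump→ 5^(5 + 1) + 5^5 + 1 = 18751 —(−1)→ 18750
18750 —HB5→ 5^(5 + 1) + 5^5 —bump→ 6^(6 + 1) + 6^6 = 326592 —(−1)→ 326591
326591 —HB6→ 6^(6 + 1) + 5·6^5 + 5·6^4 + 5·6^3 + 5·6^2 + 5·6 + 5 —bump→ 7^(7 + 1) + 5·7^5 + 5·7^4 + 5·7^3 + 5·7^2 + 5·7 + 5 = 5862841 —(−1)→ 5862840
5862840 —HB7→ 7^(7 + 1) + 5·7^5 + 5·7^4 + 5·7^3 + 5·7^2 + 5·7 + 4 —bump→ 8^(8 + 1) + 5·8^5 + 5·8^4 + 5·8^3 + 5·8^2 + 5·8 + 4 = 134404972 —(−1)→ 134404971

ω^(ω + 1) + ω^5·5 + ω^4·5 + ω^3·5 + ω^2·5 + ω·5 + 4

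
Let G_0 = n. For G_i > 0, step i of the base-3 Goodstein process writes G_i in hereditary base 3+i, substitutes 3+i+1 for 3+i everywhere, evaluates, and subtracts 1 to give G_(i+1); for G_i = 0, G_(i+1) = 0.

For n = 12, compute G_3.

37

G_0 = 12. HB_3(12) = 3^2 + 3. Bump = 20. G_1 = 19.
G_1 = 19. HB_4(19) = 4^2 + 3. Bump = 28. G_2 = 27.
G_2 = 27. HB_5(27) = 5^2 + 2. Bump = 38. G_3 = 37.
G_3 = 37. HB_6(37) = 6^2 + 1. Bump = 50. G_4 = 49.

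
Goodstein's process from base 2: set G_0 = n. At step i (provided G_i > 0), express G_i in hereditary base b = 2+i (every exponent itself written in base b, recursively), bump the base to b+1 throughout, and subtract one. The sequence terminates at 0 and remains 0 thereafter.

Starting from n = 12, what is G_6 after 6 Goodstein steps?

(0) 12|_2 = 2^(2 + 1) + 2^2 ↦ 3^(3 + 1) + 3^3|_3 = 108 ⇒ 107
(1) 107|_3 = 3^(3 + 1) + 2·3^2 + 2·3 + 2 ↦ 4^(4 + 1) + 2·4^2 + 2·4 + 2|_4 = 1066 ⇒ 1065
(2) 1065|_4 = 4^(4 + 1) + 2·4^2 + 2·4 + 1 ↦ 5^(5 + 1) + 2·5^2 + 2·5 + 1|_5 = 15686 ⇒ 15685
(3) 15685|_5 = 5^(5 + 1) + 2·5^2 + 2·5 ↦ 6^(6 + 1) + 2·6^2 + 2·6|_6 = 280020 ⇒ 280019
(4) 280019|_6 = 6^(6 + 1) + 2·6^2 + 6 + 5 ↦ 7^(7 + 1) + 2·7^2 + 7 + 5|_7 = 5764911 ⇒ 5764910
(5) 5764910|_7 = 7^(7 + 1) + 2·7^2 + 7 + 4 ↦ 8^(8 + 1) + 2·8^2 + 8 + 4|_8 = 134217868 ⇒ 134217867
(6) 134217867|_8 = 8^(8 + 1) + 2·8^2 + 8 + 3 ↦ 9^(9 + 1) + 2·9^2 + 9 + 3|_9 = 3486784575 ⇒ 3486784574

134217867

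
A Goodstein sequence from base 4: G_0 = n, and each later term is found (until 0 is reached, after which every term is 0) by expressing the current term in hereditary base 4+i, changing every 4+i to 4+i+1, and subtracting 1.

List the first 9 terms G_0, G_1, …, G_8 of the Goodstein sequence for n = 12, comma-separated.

(0) 12|_4 = 3·4 ↦ 3·5|_5 = 15 ⇒ 14
(1) 14|_5 = 2·5 + 4 ↦ 2·6 + 4|_6 = 16 ⇒ 15
(2) 15|_6 = 2·6 + 3 ↦ 2·7 + 3|_7 = 17 ⇒ 16
(3) 16|_7 = 2·7 + 2 ↦ 2·8 + 2|_8 = 18 ⇒ 17
(4) 17|_8 = 2·8 + 1 ↦ 2·9 + 1|_9 = 19 ⇒ 18
(5) 18|_9 = 2·9 ↦ 2·10|_10 = 20 ⇒ 19
(6) 19|_10 = 10 + 9 ↦ 11 + 9|_11 = 20 ⇒ 19
(7) 19|_11 = 11 + 8 ↦ 12 + 8|_12 = 20 ⇒ 19

12, 14, 15, 16, 17, 18, 19, 19, 19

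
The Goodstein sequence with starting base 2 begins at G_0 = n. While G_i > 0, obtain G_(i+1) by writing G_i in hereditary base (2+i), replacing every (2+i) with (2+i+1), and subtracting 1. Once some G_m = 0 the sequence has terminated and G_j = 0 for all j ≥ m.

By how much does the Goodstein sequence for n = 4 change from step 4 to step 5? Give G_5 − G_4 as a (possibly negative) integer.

26

step 0: 4 = 2^2; sub 3 for 2: 3^3; = 27; G_1 = 27−1 = 26
step 1: 26 = 2·3^2 + 2·3 + 2; sub 4 for 3: 2·4^2 + 2·4 + 2; = 42; G_2 = 42−1 = 41
step 2: 41 = 2·4^2 + 2·4 + 1; sub 5 for 4: 2·5^2 + 2·5 + 1; = 61; G_3 = 61−1 = 60
step 3: 60 = 2·5^2 + 2·5; sub 6 for 5: 2·6^2 + 2·6; = 84; G_4 = 84−1 = 83
step 4: 83 = 2·6^2 + 6 + 5; sub 7 for 6: 2·7^2 + 7 + 5; = 110; G_5 = 110−1 = 109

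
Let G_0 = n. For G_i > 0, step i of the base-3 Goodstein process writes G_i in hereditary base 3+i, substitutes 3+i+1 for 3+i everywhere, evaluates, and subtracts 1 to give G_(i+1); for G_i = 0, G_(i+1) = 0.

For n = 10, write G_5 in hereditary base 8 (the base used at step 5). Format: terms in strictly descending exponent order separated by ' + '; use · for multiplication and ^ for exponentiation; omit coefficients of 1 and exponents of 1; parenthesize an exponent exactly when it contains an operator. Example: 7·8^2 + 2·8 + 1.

step 0: 10 = 3^2 + 1; sub 4 for 3: 4^2 + 1; = 17; G_1 = 17−1 = 16
step 1: 16 = 4^2; sub 5 for 4: 5^2; = 25; G_2 = 25−1 = 24
step 2: 24 = 4·5 + 4; sub 6 for 5: 4·6 + 4; = 28; G_3 = 28−1 = 27
step 3: 27 = 4·6 + 3; sub 7 for 6: 4·7 + 3; = 31; G_4 = 31−1 = 30
step 4: 30 = 4·7 + 2; sub 8 for 7: 4·8 + 2; = 34; G_5 = 34−1 = 33
step 5: 33 = 4·8 + 1; sub 9 for 8: 4·9 + 1; = 37; G_6 = 37−1 = 36

4·8 + 1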